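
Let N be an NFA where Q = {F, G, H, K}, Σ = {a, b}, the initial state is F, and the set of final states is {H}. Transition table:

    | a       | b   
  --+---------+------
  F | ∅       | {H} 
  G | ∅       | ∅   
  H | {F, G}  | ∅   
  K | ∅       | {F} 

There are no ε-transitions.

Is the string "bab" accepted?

Start in {F}.
Read 'b': {F} → {H}.
Read 'a': {H} → {F, G}.
Read 'b': {F, G} → {H}.
The final set {H} contains the accepting state H.

Yes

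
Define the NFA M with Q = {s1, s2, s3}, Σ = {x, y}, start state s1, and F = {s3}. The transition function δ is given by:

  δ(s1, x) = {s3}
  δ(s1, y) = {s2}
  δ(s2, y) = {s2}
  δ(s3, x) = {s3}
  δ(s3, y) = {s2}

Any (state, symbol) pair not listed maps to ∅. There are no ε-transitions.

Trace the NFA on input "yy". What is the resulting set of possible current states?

{s2}

Start in {s1}.
Read 'y': s1→{s2}; now {s2}.
Read 'y': s2→{s2}; now {s2}.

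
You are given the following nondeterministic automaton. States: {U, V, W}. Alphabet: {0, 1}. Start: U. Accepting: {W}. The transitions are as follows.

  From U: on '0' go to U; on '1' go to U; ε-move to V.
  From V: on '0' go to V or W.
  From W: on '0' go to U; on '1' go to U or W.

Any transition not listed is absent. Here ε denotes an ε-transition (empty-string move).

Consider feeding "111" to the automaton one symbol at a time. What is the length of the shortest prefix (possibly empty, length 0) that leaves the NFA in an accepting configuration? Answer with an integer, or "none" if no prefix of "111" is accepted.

Start: ε-closure({U}) = {U, V}.
Read '1': U→{U}, V→∅; union {U}; ε-closure = {U, V}.
Read '1': U→{U}, V→∅; union {U}; ε-closure = {U, V}.
Read '1': U→{U}, V→∅; union {U}; ε-closure = {U, V}.
No reachable set along the way intersects F.

none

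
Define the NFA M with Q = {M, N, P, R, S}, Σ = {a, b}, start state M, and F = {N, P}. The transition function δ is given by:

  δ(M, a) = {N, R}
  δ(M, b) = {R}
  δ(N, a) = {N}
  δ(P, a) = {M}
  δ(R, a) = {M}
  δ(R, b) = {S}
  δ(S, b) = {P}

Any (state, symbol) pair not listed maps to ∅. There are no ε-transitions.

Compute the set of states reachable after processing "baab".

{S}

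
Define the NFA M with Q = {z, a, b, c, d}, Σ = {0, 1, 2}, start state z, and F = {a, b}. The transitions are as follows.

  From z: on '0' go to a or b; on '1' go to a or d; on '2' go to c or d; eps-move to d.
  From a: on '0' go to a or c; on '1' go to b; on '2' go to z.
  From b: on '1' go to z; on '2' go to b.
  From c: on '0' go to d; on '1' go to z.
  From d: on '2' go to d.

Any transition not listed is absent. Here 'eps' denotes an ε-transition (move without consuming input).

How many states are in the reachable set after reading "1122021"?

0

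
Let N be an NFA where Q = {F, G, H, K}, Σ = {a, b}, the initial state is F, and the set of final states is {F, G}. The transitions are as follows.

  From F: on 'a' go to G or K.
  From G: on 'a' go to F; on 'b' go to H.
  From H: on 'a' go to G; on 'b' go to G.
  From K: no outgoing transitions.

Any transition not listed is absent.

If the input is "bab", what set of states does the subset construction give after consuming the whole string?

Start in {F}.
Read 'b': {F} → ∅.
The set is empty and remains empty for the remaining 2 symbols.

∅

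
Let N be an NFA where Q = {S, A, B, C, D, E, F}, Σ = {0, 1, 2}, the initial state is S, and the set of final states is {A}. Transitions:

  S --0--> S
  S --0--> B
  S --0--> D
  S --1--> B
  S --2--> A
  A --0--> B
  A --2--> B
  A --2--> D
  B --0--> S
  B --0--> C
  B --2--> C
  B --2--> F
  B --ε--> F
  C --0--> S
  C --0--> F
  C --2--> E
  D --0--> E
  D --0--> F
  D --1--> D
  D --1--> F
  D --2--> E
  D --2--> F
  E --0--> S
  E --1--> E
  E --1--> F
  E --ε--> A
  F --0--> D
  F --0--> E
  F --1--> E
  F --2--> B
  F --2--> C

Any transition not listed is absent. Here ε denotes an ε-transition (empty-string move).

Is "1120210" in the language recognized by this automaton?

Start in {S}.
Read '1': S→{B}; union {B}; ε-closure = {B, F}.
Read '1': B→∅, F→{E}; union {E}; ε-closure = {A, E}.
Read '2': A→{B, D}, E→∅; union {B, D}; ε-closure = {B, D, F}.
Read '0': B→{S, C}, D→{E, F}, F→{D, E}; union {S, C, D, E, F}; ε-closure = {S, A, C, D, E, F}.
Read '2': S→{A}, A→{B, D}, C→{E}, D→{E, F}, E→∅, F→{B, C}; now {A, B, C, D, E, F}.
Read '1': A→∅, B→∅, C→∅, D→{D, F}, E→{E, F}, F→{E}; union {D, E, F}; ε-closure = {A, D, E, F}.
Read '0': A→{B}, D→{E, F}, E→{S}, F→{D, E}; union {S, B, D, E, F}; ε-closure = {S, A, B, D, E, F}.
The final set {S, A, B, D, E, F} contains the accepting state A.

Yes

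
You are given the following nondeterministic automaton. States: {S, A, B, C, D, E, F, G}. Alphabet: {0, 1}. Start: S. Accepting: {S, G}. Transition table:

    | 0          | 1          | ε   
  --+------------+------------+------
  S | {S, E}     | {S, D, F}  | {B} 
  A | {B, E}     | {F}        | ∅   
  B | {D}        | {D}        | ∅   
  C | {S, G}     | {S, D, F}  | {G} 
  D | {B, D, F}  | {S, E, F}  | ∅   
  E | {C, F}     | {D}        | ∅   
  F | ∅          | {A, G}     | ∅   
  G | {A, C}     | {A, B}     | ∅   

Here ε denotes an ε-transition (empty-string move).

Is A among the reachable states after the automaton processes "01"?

No

Start: ε-closure({S}) = {S, B}.
Read '0': {S, B} → {S, B, D, E}.
Read '1': {S, B, D, E} → {S, B, D, E, F}.
State A is not in {S, B, D, E, F}.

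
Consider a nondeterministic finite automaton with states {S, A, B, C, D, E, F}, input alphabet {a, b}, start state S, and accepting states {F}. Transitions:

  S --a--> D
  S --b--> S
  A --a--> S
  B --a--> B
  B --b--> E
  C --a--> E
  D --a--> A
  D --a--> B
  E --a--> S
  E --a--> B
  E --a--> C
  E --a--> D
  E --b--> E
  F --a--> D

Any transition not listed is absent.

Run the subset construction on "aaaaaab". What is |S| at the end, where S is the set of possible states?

2

Start in {S}.
Read 'a': S→{D}; now {D}.
Read 'a': D→{A, B}; now {A, B}.
Read 'a': A→{S}, B→{B}; now {S, B}.
Read 'a': S→{D}, B→{B}; now {B, D}.
Read 'a': B→{B}, D→{A, B}; now {A, B}.
Read 'a': A→{S}, B→{B}; now {S, B}.
Read 'b': S→{S}, B→{E}; now {S, E}.
That set has 2 states.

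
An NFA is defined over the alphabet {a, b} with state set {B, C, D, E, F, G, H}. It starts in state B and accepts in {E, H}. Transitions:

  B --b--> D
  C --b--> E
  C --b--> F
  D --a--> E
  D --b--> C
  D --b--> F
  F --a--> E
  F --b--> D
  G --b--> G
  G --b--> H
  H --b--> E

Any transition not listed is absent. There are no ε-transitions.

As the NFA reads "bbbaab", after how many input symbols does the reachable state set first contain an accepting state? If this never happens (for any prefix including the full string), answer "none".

3

Start in {B}.
Read 'b': B→{D}; now {D}.
Read 'b': D→{C, F}; now {C, F}.
Read 'b': C→{E, F}, F→{D}; now {D, E, F}.
None of the earlier sets intersect F, but {D, E, F} does.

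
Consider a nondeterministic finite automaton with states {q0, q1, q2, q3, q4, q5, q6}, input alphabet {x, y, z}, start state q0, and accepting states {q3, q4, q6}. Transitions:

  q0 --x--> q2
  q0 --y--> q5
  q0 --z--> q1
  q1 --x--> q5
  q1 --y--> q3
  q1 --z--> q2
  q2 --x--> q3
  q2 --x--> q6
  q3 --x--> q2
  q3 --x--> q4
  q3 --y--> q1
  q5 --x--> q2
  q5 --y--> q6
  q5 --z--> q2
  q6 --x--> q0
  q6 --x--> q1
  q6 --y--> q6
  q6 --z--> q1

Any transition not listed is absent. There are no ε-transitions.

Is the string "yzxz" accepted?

No

Start in {q0}.
Read 'y': q0→{q5}; now {q5}.
Read 'z': q5→{q2}; now {q2}.
Read 'x': q2→{q3, q6}; now {q3, q6}.
Read 'z': q3→∅, q6→{q1}; now {q1}.
The final set {q1} contains no accepting state.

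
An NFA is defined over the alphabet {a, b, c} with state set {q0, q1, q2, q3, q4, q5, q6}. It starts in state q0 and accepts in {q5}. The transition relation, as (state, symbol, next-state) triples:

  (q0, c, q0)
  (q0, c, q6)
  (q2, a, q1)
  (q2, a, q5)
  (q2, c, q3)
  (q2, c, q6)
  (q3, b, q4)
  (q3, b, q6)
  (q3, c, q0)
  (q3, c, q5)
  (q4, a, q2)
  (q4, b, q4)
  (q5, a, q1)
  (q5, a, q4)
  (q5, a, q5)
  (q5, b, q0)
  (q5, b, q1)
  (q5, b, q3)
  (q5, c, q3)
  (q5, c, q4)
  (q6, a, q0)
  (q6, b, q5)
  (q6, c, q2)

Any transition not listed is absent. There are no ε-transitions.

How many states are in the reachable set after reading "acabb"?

0

Start in {q0}.
Read 'a': q0→∅; now ∅.
The set is empty and remains empty for the remaining 4 symbols.
That set has 0 states.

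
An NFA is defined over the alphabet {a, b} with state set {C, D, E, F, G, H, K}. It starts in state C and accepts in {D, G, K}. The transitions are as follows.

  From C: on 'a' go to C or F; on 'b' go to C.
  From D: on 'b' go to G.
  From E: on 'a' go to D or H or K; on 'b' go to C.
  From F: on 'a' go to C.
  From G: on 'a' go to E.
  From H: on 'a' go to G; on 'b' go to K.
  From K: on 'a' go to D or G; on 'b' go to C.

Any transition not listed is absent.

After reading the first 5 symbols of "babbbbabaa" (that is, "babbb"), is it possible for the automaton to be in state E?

No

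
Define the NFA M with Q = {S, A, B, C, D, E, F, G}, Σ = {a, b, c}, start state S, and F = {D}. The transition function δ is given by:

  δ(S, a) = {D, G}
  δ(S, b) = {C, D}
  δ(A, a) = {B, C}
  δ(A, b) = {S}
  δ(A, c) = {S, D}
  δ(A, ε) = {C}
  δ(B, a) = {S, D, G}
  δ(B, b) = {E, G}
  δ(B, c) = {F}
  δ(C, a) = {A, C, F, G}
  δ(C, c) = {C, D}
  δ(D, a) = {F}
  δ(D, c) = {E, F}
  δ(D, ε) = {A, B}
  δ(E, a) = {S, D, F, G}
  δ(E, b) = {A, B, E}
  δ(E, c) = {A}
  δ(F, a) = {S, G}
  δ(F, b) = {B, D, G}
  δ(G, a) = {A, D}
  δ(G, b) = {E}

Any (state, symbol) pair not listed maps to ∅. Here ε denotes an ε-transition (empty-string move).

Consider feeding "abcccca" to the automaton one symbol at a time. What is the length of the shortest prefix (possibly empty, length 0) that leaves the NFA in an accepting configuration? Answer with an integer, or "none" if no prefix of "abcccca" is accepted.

Start in {S}.
Read 'a': S→{D, G}; union {D, G}; ε-closure = {A, B, C, D, G}.
None of the earlier sets intersect F, but {A, B, C, D, G} does.

1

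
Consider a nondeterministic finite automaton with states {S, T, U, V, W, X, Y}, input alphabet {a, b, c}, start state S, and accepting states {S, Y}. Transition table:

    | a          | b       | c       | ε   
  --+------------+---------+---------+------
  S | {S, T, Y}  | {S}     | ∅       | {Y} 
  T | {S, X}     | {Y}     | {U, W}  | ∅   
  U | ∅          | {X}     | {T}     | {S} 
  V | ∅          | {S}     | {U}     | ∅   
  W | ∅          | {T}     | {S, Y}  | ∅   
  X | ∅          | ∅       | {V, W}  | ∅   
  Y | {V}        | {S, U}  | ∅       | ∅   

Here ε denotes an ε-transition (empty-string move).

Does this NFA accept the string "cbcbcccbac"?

Start: ε-closure({S}) = {S, Y}.
Read 'c': S→∅, Y→∅; now ∅.
The set is empty and remains empty for the remaining 9 symbols.
The final set ∅ contains no accepting state.

No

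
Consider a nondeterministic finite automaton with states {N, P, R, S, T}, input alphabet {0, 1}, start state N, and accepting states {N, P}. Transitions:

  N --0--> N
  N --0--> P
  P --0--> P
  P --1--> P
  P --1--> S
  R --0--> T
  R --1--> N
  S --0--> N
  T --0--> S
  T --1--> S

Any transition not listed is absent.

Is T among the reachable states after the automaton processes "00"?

No

Start in {N}.
Read '0': N→{N, P}; now {N, P}.
Read '0': N→{N, P}, P→{P}; now {N, P}.
State T is not in {N, P}.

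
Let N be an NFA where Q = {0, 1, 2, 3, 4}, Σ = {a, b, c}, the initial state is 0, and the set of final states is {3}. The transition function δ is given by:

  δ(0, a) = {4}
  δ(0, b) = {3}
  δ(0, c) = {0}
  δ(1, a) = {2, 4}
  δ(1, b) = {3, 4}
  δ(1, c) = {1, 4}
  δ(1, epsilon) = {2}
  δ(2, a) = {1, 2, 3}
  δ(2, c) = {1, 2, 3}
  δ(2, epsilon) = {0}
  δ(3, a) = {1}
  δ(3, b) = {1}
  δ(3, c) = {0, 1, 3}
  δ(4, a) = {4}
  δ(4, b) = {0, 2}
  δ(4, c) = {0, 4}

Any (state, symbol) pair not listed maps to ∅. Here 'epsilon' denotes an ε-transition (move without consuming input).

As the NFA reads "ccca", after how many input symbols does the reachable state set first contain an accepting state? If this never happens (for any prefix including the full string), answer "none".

none

Start in {0}.
Read 'c': 0→{0}; now {0}.
Read 'c': 0→{0}; now {0}.
Read 'c': 0→{0}; now {0}.
Read 'a': 0→{4}; now {4}.
No reachable set along the way intersects F.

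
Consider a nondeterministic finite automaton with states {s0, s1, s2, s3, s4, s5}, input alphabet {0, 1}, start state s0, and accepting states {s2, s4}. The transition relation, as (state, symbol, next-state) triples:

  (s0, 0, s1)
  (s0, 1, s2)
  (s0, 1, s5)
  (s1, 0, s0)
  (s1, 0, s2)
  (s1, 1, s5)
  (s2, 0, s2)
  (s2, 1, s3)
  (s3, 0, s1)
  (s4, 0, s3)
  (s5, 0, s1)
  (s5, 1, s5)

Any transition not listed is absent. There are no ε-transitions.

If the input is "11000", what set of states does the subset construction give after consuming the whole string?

{s1, s2}

Start in {s0}.
Read '1': {s0} → {s2, s5}.
Read '1': {s2, s5} → {s3, s5}.
Read '0': {s3, s5} → {s1}.
Read '0': {s1} → {s0, s2}.
Read '0': {s0, s2} → {s1, s2}.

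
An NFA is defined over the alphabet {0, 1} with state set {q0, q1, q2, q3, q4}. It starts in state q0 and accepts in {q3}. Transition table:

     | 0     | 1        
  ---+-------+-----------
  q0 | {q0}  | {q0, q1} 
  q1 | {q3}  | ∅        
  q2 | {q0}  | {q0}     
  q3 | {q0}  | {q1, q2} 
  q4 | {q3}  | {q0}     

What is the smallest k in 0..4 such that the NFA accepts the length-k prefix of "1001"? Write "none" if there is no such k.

Start in {q0}.
Read '1': q0→{q0, q1}; now {q0, q1}.
Read '0': q0→{q0}, q1→{q3}; now {q0, q3}.
None of the earlier sets intersect F, but {q0, q3} does.

2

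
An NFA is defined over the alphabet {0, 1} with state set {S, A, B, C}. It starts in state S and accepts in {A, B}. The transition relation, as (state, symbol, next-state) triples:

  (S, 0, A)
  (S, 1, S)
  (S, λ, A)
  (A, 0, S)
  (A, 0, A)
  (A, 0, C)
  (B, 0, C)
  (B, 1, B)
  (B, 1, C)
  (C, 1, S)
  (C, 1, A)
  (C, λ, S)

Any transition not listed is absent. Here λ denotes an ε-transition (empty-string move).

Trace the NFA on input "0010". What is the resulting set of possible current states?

Start: ε-closure({S}) = {S, A}.
Read '0': S→{A}, A→{S, A, C}; now {S, A, C}.
Read '0': S→{A}, A→{S, A, C}, C→∅; now {S, A, C}.
Read '1': S→{S}, A→∅, C→{S, A}; now {S, A}.
Read '0': S→{A}, A→{S, A, C}; now {S, A, C}.

{S, A, C}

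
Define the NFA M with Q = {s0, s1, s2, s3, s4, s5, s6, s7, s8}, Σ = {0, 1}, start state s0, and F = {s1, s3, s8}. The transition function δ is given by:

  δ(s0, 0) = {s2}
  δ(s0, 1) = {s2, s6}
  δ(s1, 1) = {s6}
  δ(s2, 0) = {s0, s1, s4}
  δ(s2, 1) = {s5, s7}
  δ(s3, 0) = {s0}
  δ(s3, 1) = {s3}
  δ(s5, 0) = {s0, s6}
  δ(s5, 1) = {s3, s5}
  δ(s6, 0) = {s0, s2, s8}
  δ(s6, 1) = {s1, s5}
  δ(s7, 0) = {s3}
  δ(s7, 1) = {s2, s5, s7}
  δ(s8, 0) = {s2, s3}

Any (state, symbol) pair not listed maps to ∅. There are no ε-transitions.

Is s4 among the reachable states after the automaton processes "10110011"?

No

Start in {s0}.
Read '1': {s0} → {s2, s6}.
Read '0': {s2, s6} → {s0, s1, s2, s4, s8}.
Read '1': {s0, s1, s2, s4, s8} → {s2, s5, s6, s7}.
Read '1': {s2, s5, s6, s7} → {s1, s2, s3, s5, s7}.
Read '0': {s1, s2, s3, s5, s7} → {s0, s1, s3, s4, s6}.
Read '0': {s0, s1, s3, s4, s6} → {s0, s2, s8}.
Read '1': {s0, s2, s8} → {s2, s5, s6, s7}.
Read '1': {s2, s5, s6, s7} → {s1, s2, s3, s5, s7}.
State s4 is not in {s1, s2, s3, s5, s7}.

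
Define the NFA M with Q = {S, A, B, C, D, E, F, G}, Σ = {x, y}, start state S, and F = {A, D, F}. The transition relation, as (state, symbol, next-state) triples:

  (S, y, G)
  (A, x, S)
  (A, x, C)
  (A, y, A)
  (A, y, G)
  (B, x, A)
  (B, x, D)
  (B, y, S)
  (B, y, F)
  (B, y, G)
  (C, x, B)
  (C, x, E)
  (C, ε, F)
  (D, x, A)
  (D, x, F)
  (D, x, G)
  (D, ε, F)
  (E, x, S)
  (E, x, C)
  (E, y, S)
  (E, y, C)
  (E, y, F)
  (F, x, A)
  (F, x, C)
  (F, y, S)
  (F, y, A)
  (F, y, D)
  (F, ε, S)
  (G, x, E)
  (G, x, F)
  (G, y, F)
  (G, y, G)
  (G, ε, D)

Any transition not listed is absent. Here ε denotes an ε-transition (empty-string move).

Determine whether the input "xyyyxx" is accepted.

No

Start in {S}.
Read 'x': {S} → ∅.
The set is empty and remains empty for the remaining 5 symbols.
The final set ∅ contains no accepting state.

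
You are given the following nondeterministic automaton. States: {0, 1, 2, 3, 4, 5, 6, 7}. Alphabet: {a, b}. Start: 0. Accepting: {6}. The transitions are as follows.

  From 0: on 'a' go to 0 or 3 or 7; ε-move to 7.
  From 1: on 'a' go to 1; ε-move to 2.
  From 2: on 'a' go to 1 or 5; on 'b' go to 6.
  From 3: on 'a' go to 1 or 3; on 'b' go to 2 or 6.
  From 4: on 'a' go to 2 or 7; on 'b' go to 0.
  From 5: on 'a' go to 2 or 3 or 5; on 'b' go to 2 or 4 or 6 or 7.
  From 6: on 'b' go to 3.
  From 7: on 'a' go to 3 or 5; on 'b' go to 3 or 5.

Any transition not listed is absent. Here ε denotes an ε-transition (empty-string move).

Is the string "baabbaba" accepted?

No

Start: ε-closure({0}) = {0, 7}.
Read 'b': 0→∅, 7→{3, 5}; now {3, 5}.
Read 'a': 3→{1, 3}, 5→{2, 3, 5}; now {1, 2, 3, 5}.
Read 'a': 1→{1}, 2→{1, 5}, 3→{1, 3}, 5→{2, 3, 5}; now {1, 2, 3, 5}.
Read 'b': 1→∅, 2→{6}, 3→{2, 6}, 5→{2, 4, 6, 7}; now {2, 4, 6, 7}.
Read 'b': 2→{6}, 4→{0}, 6→{3}, 7→{3, 5}; union {0, 3, 5, 6}; ε-closure = {0, 3, 5, 6, 7}.
Read 'a': 0→{0, 3, 7}, 3→{1, 3}, 5→{2, 3, 5}, 6→∅, 7→{3, 5}; now {0, 1, 2, 3, 5, 7}.
Read 'b': 0→∅, 1→∅, 2→{6}, 3→{2, 6}, 5→{2, 4, 6, 7}, 7→{3, 5}; now {2, 3, 4, 5, 6, 7}.
Read 'a': 2→{1, 5}, 3→{1, 3}, 4→{2, 7}, 5→{2, 3, 5}, 6→∅, 7→{3, 5}; now {1, 2, 3, 5, 7}.
The final set {1, 2, 3, 5, 7} contains no accepting state.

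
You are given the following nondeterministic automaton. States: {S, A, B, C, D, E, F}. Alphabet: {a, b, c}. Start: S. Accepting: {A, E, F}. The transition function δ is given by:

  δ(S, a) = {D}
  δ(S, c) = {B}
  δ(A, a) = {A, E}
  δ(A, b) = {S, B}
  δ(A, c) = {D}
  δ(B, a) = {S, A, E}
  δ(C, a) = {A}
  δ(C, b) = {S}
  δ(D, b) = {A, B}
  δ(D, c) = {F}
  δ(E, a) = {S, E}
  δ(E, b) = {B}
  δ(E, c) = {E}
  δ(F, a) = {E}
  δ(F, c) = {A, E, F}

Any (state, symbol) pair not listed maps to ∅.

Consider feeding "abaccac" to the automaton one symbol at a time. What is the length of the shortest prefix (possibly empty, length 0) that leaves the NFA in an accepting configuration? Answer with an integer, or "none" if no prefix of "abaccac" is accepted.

2

Start in {S}.
Read 'a': S→{D}; now {D}.
Read 'b': D→{A, B}; now {A, B}.
None of the earlier sets intersect F, but {A, B} does.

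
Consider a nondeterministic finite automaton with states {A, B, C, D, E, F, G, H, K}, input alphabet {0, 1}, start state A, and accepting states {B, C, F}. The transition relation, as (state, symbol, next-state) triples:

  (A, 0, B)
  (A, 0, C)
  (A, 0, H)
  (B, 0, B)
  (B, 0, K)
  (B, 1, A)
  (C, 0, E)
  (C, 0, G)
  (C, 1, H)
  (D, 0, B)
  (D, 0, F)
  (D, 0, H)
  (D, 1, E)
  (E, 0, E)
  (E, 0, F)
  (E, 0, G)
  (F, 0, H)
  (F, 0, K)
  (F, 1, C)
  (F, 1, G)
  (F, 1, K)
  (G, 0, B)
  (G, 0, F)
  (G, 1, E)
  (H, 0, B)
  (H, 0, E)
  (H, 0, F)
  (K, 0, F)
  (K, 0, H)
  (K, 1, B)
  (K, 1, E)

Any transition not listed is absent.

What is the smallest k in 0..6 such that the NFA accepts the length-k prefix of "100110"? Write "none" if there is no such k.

none

Start in {A}.
Read '1': {A} → ∅.
The set is empty and remains empty for the remaining 5 symbols.
No reachable set along the way intersects F.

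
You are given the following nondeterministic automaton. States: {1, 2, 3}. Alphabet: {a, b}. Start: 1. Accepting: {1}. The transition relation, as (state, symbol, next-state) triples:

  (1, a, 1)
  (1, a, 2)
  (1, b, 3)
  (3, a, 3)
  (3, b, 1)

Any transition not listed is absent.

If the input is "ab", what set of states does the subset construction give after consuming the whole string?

Start in {1}.
Read 'a': 1→{1, 2}; now {1, 2}.
Read 'b': 1→{3}, 2→∅; now {3}.

{3}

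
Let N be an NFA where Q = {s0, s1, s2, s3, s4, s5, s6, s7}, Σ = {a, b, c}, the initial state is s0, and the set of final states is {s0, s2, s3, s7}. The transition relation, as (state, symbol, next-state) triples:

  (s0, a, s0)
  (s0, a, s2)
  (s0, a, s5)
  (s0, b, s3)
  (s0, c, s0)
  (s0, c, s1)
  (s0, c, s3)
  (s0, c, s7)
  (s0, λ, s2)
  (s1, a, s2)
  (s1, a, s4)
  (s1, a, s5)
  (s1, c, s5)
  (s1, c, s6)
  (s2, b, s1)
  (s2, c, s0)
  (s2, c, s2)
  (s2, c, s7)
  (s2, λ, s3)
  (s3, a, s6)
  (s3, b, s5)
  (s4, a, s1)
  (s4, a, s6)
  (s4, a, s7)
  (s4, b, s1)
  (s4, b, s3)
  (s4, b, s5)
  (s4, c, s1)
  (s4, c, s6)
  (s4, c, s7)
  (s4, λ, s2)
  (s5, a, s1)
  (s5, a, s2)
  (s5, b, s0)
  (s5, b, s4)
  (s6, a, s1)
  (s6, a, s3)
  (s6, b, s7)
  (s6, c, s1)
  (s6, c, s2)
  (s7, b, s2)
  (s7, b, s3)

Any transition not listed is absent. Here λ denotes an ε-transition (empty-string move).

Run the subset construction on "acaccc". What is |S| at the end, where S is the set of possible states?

7

Start: ε-closure({s0}) = {s0, s2, s3}.
Read 'a': {s0, s2, s3} → {s0, s2, s3, s5, s6}.
Read 'c': {s0, s2, s3, s5, s6} → {s0, s1, s2, s3, s7}.
Read 'a': {s0, s1, s2, s3, s7} → {s0, s2, s3, s4, s5, s6}.
Read 'c': {s0, s2, s3, s4, s5, s6} → {s0, s1, s2, s3, s6, s7}.
Read 'c': {s0, s1, s2, s3, s6, s7} → {s0, s1, s2, s3, s5, s6, s7}.
Read 'c': {s0, s1, s2, s3, s5, s6, s7} → {s0, s1, s2, s3, s5, s6, s7}.
That set has 7 states.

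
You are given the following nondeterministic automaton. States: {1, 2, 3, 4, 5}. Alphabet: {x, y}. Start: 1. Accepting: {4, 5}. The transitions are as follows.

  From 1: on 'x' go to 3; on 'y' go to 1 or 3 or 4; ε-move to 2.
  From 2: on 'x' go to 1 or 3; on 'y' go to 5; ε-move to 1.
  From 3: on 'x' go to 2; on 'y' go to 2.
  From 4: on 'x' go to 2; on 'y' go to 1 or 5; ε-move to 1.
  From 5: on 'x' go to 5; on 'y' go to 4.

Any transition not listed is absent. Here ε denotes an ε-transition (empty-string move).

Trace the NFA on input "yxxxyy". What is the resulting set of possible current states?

Start: ε-closure({1}) = {1, 2}.
Read 'y': {1, 2} → {1, 2, 3, 4, 5}.
Read 'x': {1, 2, 3, 4, 5} → {1, 2, 3, 5}.
Read 'x': {1, 2, 3, 5} → {1, 2, 3, 5}.
Read 'x': {1, 2, 3, 5} → {1, 2, 3, 5}.
Read 'y': {1, 2, 3, 5} → {1, 2, 3, 4, 5}.
Read 'y': {1, 2, 3, 4, 5} → {1, 2, 3, 4, 5}.

{1, 2, 3, 4, 5}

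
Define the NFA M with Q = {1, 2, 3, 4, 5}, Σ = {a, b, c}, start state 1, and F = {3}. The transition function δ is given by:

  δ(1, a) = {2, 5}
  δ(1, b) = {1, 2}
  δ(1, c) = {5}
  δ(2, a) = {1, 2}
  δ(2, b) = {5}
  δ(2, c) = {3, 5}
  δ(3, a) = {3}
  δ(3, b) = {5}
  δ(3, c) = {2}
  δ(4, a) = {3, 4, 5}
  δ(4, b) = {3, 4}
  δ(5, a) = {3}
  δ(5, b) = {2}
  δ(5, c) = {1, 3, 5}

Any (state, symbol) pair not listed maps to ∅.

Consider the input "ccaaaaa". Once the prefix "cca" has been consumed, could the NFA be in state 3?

Start in {1}.
Read 'c': 1→{5}; now {5}.
Read 'c': 5→{1, 3, 5}; now {1, 3, 5}.
Read 'a': 1→{2, 5}, 3→{3}, 5→{3}; now {2, 3, 5}.
State 3 is in {2, 3, 5}.

Yes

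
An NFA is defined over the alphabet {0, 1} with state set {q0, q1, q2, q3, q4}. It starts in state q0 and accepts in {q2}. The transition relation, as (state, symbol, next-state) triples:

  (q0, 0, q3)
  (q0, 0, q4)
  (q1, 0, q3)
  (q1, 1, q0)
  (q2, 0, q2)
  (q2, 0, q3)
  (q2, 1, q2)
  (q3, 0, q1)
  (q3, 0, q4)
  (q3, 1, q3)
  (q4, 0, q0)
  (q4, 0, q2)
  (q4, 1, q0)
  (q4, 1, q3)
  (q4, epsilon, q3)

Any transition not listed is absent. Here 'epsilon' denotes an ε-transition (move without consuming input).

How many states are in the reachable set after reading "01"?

2

Start in {q0}.
Read '0': q0→{q3, q4}; now {q3, q4}.
Read '1': q3→{q3}, q4→{q0, q3}; now {q0, q3}.
That set has 2 states.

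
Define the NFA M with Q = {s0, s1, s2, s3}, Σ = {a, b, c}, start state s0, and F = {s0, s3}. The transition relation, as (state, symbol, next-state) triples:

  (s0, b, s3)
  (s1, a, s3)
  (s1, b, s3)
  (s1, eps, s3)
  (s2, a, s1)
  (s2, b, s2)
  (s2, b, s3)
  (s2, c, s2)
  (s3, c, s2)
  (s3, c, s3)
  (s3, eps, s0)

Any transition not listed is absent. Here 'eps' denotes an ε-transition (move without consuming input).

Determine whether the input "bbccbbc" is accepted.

Start in {s0}.
Read 'b': s0→{s3}; union {s3}; ε-closure = {s0, s3}.
Read 'b': s0→{s3}, s3→∅; union {s3}; ε-closure = {s0, s3}.
Read 'c': s0→∅, s3→{s2, s3}; union {s2, s3}; ε-closure = {s0, s2, s3}.
Read 'c': s0→∅, s2→{s2}, s3→{s2, s3}; union {s2, s3}; ε-closure = {s0, s2, s3}.
Read 'b': s0→{s3}, s2→{s2, s3}, s3→∅; union {s2, s3}; ε-closure = {s0, s2, s3}.
Read 'b': s0→{s3}, s2→{s2, s3}, s3→∅; union {s2, s3}; ε-closure = {s0, s2, s3}.
Read 'c': s0→∅, s2→{s2}, s3→{s2, s3}; union {s2, s3}; ε-closure = {s0, s2, s3}.
The final set {s0, s2, s3} contains the accepting states s0, s3.

Yes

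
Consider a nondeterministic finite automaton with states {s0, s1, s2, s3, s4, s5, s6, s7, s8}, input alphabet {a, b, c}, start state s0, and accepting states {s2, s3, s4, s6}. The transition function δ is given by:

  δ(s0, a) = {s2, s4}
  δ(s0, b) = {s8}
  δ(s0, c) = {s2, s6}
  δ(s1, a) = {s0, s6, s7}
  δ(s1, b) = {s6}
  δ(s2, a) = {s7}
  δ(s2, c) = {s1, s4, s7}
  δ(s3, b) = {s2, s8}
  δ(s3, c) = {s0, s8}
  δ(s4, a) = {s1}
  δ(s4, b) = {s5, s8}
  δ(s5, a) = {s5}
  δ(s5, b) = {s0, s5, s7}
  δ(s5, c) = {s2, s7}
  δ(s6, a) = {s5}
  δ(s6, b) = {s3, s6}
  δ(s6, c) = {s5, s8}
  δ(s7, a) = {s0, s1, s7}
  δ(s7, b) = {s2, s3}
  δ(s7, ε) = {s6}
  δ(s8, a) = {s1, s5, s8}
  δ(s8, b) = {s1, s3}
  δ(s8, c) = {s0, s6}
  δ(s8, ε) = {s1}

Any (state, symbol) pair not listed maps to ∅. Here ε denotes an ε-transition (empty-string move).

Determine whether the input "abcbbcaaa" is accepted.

Yes

Start in {s0}.
Read 'a': {s0} → {s2, s4}.
Read 'b': {s2, s4} → {s1, s5, s8}.
Read 'c': {s1, s5, s8} → {s0, s2, s6, s7}.
Read 'b': {s0, s2, s6, s7} → {s1, s2, s3, s6, s8}.
Read 'b': {s1, s2, s3, s6, s8} → {s1, s2, s3, s6, s8}.
Read 'c': {s1, s2, s3, s6, s8} → {s0, s1, s4, s5, s6, s7, s8}.
Read 'a': {s0, s1, s4, s5, s6, s7, s8} → {s0, s1, s2, s4, s5, s6, s7, s8}.
Read 'a': {s0, s1, s2, s4, s5, s6, s7, s8} → {s0, s1, s2, s4, s5, s6, s7, s8}.
Read 'a': {s0, s1, s2, s4, s5, s6, s7, s8} → {s0, s1, s2, s4, s5, s6, s7, s8}.
The final set {s0, s1, s2, s4, s5, s6, s7, s8} contains the accepting states s2, s4, s6.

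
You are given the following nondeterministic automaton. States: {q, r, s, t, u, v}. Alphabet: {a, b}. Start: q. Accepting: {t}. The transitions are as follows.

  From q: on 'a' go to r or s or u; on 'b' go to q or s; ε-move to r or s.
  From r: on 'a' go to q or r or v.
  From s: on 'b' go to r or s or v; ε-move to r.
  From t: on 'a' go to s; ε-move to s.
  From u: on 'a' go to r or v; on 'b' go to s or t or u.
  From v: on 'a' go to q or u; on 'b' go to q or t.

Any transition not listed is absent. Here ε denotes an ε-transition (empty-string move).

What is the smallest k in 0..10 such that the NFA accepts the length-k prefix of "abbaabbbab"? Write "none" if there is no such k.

Start: ε-closure({q}) = {q, r, s}.
Read 'a': {q, r, s} → {q, r, s, u, v}.
Read 'b': {q, r, s, u, v} → {q, r, s, t, u, v}.
None of the earlier sets intersect F, but {q, r, s, t, u, v} does.

2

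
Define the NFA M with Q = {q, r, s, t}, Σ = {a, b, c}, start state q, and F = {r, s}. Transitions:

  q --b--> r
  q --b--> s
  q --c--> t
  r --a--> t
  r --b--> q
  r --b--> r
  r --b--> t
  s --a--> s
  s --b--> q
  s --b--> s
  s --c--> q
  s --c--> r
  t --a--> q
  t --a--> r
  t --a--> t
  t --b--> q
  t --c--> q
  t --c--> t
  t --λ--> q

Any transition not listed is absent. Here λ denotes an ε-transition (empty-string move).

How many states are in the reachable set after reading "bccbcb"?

Start in {q}.
Read 'b': q→{r, s}; now {r, s}.
Read 'c': r→∅, s→{q, r}; now {q, r}.
Read 'c': q→{t}, r→∅; union {t}; ε-closure = {q, t}.
Read 'b': q→{r, s}, t→{q}; now {q, r, s}.
Read 'c': q→{t}, r→∅, s→{q, r}; now {q, r, t}.
Read 'b': q→{r, s}, r→{q, r, t}, t→{q}; now {q, r, s, t}.
That set has 4 states.

4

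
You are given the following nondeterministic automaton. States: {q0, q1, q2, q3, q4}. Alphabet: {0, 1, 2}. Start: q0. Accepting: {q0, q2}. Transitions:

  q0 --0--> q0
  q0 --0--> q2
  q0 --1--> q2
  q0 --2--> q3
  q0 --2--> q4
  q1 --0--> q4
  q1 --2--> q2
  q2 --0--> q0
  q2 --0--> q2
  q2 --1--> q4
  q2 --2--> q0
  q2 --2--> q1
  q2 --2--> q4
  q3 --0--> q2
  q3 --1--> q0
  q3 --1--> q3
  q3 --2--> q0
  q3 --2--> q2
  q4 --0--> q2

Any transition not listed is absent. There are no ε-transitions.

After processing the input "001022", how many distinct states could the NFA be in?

Start in {q0}.
Read '0': {q0} → {q0, q2}.
Read '0': {q0, q2} → {q0, q2}.
Read '1': {q0, q2} → {q2, q4}.
Read '0': {q2, q4} → {q0, q2}.
Read '2': {q0, q2} → {q0, q1, q3, q4}.
Read '2': {q0, q1, q3, q4} → {q0, q2, q3, q4}.
That set has 4 states.

4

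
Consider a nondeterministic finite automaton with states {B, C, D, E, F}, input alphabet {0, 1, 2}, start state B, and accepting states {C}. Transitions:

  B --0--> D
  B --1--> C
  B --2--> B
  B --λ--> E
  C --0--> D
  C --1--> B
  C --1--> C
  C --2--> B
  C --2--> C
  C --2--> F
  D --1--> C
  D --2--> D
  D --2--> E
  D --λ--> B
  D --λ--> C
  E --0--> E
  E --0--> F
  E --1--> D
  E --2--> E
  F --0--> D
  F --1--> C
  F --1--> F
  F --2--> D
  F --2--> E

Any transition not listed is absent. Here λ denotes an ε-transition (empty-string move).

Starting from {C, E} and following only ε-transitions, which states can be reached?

Begin with {C, E}.
No ε-moves leave this set, so the closure equals the set itself.

{C, E}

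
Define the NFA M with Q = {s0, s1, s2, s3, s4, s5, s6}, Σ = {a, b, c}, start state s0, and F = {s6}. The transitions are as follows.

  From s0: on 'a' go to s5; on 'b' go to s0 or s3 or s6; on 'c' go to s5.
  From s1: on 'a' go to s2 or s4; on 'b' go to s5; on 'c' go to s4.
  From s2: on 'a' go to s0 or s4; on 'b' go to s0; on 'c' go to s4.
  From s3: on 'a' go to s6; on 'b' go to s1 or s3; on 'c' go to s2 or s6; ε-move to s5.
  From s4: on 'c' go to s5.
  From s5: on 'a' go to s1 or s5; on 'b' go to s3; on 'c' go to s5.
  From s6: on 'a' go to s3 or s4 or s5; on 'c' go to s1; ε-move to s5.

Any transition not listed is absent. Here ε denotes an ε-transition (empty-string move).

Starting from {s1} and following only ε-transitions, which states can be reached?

Begin with {s1}.
No ε-moves leave this set, so the closure equals the set itself.

{s1}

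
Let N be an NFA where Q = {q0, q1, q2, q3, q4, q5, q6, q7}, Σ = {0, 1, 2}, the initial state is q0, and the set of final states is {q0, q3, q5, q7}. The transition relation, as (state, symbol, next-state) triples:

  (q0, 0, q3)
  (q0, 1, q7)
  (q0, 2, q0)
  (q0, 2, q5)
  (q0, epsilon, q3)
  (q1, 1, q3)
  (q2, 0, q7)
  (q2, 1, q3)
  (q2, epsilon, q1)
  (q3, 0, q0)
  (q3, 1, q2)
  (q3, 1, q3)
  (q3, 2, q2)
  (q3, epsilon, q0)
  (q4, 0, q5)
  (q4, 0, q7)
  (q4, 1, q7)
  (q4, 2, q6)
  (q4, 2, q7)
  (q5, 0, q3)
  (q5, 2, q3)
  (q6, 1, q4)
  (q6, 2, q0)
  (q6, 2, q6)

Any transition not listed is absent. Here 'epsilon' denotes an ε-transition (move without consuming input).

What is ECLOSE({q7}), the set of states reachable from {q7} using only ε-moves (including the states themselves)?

Begin with {q7}.
No ε-moves leave this set, so the closure equals the set itself.

{q7}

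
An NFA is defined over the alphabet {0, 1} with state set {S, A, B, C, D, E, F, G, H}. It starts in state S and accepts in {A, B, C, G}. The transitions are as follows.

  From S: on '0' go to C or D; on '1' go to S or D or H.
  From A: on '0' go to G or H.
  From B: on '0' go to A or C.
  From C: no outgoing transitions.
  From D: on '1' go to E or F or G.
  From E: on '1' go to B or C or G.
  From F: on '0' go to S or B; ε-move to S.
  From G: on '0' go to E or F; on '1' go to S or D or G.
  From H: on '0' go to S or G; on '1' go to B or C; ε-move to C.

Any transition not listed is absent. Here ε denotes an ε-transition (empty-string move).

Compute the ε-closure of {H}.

{C, H}

Begin with {H}.
ε-move H → C; add C.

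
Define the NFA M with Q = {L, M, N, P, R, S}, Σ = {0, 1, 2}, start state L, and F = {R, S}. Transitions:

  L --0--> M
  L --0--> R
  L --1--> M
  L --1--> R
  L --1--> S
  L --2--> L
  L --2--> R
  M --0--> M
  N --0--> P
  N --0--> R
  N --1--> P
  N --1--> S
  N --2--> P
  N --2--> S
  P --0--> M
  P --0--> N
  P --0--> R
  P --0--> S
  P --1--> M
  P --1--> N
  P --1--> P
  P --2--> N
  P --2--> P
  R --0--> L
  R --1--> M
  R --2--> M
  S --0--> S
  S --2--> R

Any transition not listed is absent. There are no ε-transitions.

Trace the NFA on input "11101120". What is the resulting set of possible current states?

Start in {L}.
Read '1': L→{M, R, S}; now {M, R, S}.
Read '1': M→∅, R→{M}, S→∅; now {M}.
Read '1': M→∅; now ∅.
The set is empty and remains empty for the remaining 5 symbols.

∅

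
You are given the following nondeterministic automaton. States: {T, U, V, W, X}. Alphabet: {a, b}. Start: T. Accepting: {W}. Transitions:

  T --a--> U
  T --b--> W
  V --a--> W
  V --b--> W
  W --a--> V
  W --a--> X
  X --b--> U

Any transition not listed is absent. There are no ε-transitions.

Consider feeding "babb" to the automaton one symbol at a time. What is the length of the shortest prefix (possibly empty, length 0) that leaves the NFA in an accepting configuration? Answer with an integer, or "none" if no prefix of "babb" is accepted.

Start in {T}.
Read 'b': T→{W}; now {W}.
None of the earlier sets intersect F, but {W} does.

1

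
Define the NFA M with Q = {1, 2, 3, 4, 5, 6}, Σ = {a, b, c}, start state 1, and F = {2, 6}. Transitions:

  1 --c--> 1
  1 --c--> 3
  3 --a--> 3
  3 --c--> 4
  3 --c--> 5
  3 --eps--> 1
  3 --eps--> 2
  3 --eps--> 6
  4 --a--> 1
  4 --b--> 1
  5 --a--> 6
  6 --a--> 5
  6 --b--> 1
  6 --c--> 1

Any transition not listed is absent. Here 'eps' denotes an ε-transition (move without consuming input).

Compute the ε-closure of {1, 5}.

{1, 5}

Begin with {1, 5}.
No ε-moves leave this set, so the closure equals the set itself.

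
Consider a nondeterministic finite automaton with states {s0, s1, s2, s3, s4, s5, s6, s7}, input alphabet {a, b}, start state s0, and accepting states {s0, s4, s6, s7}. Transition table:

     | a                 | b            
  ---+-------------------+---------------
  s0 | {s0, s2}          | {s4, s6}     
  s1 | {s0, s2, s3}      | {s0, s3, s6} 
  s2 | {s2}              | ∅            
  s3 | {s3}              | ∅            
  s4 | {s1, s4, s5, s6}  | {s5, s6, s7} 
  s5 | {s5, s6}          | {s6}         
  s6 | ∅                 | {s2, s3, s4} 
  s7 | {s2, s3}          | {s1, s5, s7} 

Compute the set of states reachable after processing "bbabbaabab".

{s0, s2, s3, s4, s5, s6, s7}

Start in {s0}.
Read 'b': {s0} → {s4, s6}.
Read 'b': {s4, s6} → {s2, s3, s4, s5, s6, s7}.
Read 'a': {s2, s3, s4, s5, s6, s7} → {s1, s2, s3, s4, s5, s6}.
Read 'b': {s1, s2, s3, s4, s5, s6} → {s0, s2, s3, s4, s5, s6, s7}.
Read 'b': {s0, s2, s3, s4, s5, s6, s7} → {s1, s2, s3, s4, s5, s6, s7}.
Read 'a': {s1, s2, s3, s4, s5, s6, s7} → {s0, s1, s2, s3, s4, s5, s6}.
Read 'a': {s0, s1, s2, s3, s4, s5, s6} → {s0, s1, s2, s3, s4, s5, s6}.
Read 'b': {s0, s1, s2, s3, s4, s5, s6} → {s0, s2, s3, s4, s5, s6, s7}.
Read 'a': {s0, s2, s3, s4, s5, s6, s7} → {s0, s1, s2, s3, s4, s5, s6}.
Read 'b': {s0, s1, s2, s3, s4, s5, s6} → {s0, s2, s3, s4, s5, s6, s7}.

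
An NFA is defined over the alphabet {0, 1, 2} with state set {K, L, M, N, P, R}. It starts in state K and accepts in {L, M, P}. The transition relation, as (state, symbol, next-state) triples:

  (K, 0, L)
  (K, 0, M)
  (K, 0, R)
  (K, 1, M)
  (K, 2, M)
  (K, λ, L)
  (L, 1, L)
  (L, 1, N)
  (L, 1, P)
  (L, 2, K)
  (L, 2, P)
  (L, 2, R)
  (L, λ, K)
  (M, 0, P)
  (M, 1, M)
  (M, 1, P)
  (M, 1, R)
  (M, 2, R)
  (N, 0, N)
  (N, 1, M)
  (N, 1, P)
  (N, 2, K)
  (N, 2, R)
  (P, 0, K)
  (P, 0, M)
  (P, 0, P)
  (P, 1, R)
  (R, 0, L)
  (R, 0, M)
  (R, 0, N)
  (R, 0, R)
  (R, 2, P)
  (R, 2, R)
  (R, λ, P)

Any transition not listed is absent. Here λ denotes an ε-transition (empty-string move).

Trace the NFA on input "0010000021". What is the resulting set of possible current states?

Start: ε-closure({K}) = {K, L}.
Read '0': K→{L, M, R}, L→∅; union {L, M, R}; ε-closure = {K, L, M, P, R}.
Read '0': K→{L, M, R}, L→∅, M→{P}, P→{K, M, P}, R→{L, M, N, R}; now {K, L, M, N, P, R}.
Read '1': K→{M}, L→{L, N, P}, M→{M, P, R}, N→{M, P}, P→{R}, R→∅; union {L, M, N, P, R}; ε-closure = {K, L, M, N, P, R}.
Read '0': K→{L, M, R}, L→∅, M→{P}, N→{N}, P→{K, M, P}, R→{L, M, N, R}; now {K, L, M, N, P, R}.
Read '0': K→{L, M, R}, L→∅, M→{P}, N→{N}, P→{K, M, P}, R→{L, M, N, R}; now {K, L, M, N, P, R}.
Read '0': K→{L, M, R}, L→∅, M→{P}, N→{N}, P→{K, M, P}, R→{L, M, N, R}; now {K, L, M, N, P, R}.
Read '0': K→{L, M, R}, L→∅, M→{P}, N→{N}, P→{K, M, P}, R→{L, M, N, R}; now {K, L, M, N, P, R}.
Read '0': K→{L, M, R}, L→∅, M→{P}, N→{N}, P→{K, M, P}, R→{L, M, N, R}; now {K, L, M, N, P, R}.
Read '2': K→{M}, L→{K, P, R}, M→{R}, N→{K, R}, P→∅, R→{P, R}; union {K, M, P, R}; ε-closure = {K, L, M, P, R}.
Read '1': K→{M}, L→{L, N, P}, M→{M, P, R}, P→{R}, R→∅; union {L, M, N, P, R}; ε-closure = {K, L, M, N, P, R}.

{K, L, M, N, P, R}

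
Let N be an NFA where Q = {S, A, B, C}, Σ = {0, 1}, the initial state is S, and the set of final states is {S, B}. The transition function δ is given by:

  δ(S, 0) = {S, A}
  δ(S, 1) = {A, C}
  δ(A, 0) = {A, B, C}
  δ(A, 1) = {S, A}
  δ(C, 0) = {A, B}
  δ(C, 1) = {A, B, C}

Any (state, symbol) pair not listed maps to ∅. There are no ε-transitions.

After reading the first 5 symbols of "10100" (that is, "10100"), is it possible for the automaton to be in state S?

Yes

Start in {S}.
Read '1': {S} → {A, C}.
Read '0': {A, C} → {A, B, C}.
Read '1': {A, B, C} → {S, A, B, C}.
Read '0': {S, A, B, C} → {S, A, B, C}.
Read '0': {S, A, B, C} → {S, A, B, C}.
State S is in {S, A, B, C}.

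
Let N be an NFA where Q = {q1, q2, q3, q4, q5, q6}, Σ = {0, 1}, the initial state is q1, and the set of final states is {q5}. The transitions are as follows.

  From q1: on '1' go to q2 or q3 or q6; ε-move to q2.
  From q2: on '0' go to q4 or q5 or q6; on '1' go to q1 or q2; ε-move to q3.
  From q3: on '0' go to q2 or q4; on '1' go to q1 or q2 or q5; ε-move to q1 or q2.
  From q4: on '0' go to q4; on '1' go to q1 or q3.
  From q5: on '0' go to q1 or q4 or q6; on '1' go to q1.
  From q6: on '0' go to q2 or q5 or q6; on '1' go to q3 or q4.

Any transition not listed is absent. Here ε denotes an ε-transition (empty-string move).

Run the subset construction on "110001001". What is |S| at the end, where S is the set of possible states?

6

Start: ε-closure({q1}) = {q1, q2, q3}.
Read '1': {q1, q2, q3} → {q1, q2, q3, q5, q6}.
Read '1': {q1, q2, q3, q5, q6} → {q1, q2, q3, q4, q5, q6}.
Read '0': {q1, q2, q3, q4, q5, q6} → {q1, q2, q3, q4, q5, q6}.
Read '0': {q1, q2, q3, q4, q5, q6} → {q1, q2, q3, q4, q5, q6}.
Read '0': {q1, q2, q3, q4, q5, q6} → {q1, q2, q3, q4, q5, q6}.
Read '1': {q1, q2, q3, q4, q5, q6} → {q1, q2, q3, q4, q5, q6}.
Read '0': {q1, q2, q3, q4, q5, q6} → {q1, q2, q3, q4, q5, q6}.
Read '0': {q1, q2, q3, q4, q5, q6} → {q1, q2, q3, q4, q5, q6}.
Read '1': {q1, q2, q3, q4, q5, q6} → {q1, q2, q3, q4, q5, q6}.
That set has 6 states.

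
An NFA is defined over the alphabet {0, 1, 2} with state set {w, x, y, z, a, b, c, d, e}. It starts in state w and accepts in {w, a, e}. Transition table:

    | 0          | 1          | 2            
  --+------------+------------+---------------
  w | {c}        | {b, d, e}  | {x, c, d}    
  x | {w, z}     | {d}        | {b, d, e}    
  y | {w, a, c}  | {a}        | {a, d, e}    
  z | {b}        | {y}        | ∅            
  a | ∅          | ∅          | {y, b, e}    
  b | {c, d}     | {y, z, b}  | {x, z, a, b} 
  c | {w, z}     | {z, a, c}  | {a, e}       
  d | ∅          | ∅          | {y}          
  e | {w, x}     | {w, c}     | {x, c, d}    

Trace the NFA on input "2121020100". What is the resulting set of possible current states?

{w, z, b, c, d}

Start in {w}.
Read '2': {w} → {x, c, d}.
Read '1': {x, c, d} → {z, a, c, d}.
Read '2': {z, a, c, d} → {y, a, b, e}.
Read '1': {y, a, b, e} → {w, y, z, a, b, c}.
Read '0': {w, y, z, a, b, c} → {w, z, a, b, c, d}.
Read '2': {w, z, a, b, c, d} → {x, y, z, a, b, c, d, e}.
Read '0': {x, y, z, a, b, c, d, e} → {w, x, z, a, b, c, d}.
Read '1': {w, x, z, a, b, c, d} → {y, z, a, b, c, d, e}.
Read '0': {y, z, a, b, c, d, e} → {w, x, z, a, b, c, d}.
Read '0': {w, x, z, a, b, c, d} → {w, z, b, c, d}.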